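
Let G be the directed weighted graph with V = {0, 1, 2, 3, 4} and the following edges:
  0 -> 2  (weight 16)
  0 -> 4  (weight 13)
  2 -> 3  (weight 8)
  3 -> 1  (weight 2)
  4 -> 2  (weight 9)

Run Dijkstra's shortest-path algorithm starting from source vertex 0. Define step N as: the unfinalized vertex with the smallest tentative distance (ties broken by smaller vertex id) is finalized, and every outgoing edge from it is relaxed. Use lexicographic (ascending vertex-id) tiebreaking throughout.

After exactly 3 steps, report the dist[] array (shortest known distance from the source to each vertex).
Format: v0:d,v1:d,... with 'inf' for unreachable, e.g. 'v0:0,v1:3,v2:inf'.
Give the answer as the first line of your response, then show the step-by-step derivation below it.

v0:0,v1:inf,v2:16,v3:24,v4:13

step 1: dist = v0:0,v1:inf,v2:16,v3:inf,v4:13
step 2: dist = v0:0,v1:inf,v2:16,v3:inf,v4:13
step 3: dist = v0:0,v1:inf,v2:16,v3:24,v4:13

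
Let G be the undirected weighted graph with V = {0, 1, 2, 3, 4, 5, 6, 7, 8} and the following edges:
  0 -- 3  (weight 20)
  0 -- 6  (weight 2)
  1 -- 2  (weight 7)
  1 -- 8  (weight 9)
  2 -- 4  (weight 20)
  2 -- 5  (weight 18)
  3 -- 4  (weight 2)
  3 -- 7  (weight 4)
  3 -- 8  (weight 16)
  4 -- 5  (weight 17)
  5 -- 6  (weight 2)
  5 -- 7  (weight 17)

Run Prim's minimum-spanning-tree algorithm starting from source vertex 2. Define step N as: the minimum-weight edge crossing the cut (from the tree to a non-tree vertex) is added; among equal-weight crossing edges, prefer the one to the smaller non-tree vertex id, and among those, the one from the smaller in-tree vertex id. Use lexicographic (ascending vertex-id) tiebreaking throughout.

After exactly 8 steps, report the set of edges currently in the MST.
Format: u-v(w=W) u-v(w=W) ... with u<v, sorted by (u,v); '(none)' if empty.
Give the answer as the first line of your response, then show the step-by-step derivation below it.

0-6(w=2) 1-2(w=7) 1-8(w=9) 3-4(w=2) 3-7(w=4) 3-8(w=16) 4-5(w=17) 5-6(w=2)

step 1: add edge 1-2 (w=7); MST = {1-2(w=7)}
step 2: add edge 1-8 (w=9); MST = {1-2(w=7) 1-8(w=9)}
step 3: add edge 3-8 (w=16); MST = {1-2(w=7) 1-8(w=9) 3-8(w=16)}
step 4: add edge 3-4 (w=2); MST = {1-2(w=7) 1-8(w=9) 3-4(w=2) 3-8(w=16)}
step 5: add edge 3-7 (w=4); MST = {1-2(w=7) 1-8(w=9) 3-4(w=2) 3-7(w=4) 3-8(w=16)}
step 6: add edge 4-5 (w=17); MST = {1-2(w=7) 1-8(w=9) 3-4(w=2) 3-7(w=4) 3-8(w=16) 4-5(w=17)}
step 7: add edge 5-6 (w=2); MST = {1-2(w=7) 1-8(w=9) 3-4(w=2) 3-7(w=4) 3-8(w=16) 4-5(w=17) 5-6(w=2)}
step 8: add edge 0-6 (w=2); MST = {0-6(w=2) 1-2(w=7) 1-8(w=9) 3-4(w=2) 3-7(w=4) 3-8(w=16) 4-5(w=17) 5-6(w=2)}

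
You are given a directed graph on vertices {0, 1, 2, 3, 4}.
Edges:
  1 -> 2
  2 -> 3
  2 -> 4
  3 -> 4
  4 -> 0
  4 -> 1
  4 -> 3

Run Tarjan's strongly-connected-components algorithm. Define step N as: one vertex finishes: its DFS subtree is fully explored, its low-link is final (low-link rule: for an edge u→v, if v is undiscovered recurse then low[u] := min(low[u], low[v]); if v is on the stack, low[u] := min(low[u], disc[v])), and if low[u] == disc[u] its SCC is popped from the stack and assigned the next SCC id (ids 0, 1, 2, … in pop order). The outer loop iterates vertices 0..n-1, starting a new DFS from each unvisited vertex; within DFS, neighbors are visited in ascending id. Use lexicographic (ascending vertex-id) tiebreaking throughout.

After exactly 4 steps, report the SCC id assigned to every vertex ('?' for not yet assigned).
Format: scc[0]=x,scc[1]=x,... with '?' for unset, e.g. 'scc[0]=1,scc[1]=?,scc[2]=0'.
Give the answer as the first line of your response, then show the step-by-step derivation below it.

scc[0]=0,scc[1]=?,scc[2]=?,scc[3]=?,scc[4]=?

step 1: low=(low[0]=0,low[1]=?,low[2]=?,low[3]=?,low[4]=?); scc=(scc[0]=0,scc[1]=?,scc[2]=?,scc[3]=?,scc[4]=?)
step 2: low=(low[0]=0,low[1]=1,low[2]=2,low[3]=3,low[4]=1); scc=(scc[0]=0,scc[1]=?,scc[2]=?,scc[3]=?,scc[4]=?)
step 3: low=(low[0]=0,low[1]=1,low[2]=2,low[3]=1,low[4]=1); scc=(scc[0]=0,scc[1]=?,scc[2]=?,scc[3]=?,scc[4]=?)
step 4: low=(low[0]=0,low[1]=1,low[2]=1,low[3]=1,low[4]=1); scc=(scc[0]=0,scc[1]=?,scc[2]=?,scc[3]=?,scc[4]=?)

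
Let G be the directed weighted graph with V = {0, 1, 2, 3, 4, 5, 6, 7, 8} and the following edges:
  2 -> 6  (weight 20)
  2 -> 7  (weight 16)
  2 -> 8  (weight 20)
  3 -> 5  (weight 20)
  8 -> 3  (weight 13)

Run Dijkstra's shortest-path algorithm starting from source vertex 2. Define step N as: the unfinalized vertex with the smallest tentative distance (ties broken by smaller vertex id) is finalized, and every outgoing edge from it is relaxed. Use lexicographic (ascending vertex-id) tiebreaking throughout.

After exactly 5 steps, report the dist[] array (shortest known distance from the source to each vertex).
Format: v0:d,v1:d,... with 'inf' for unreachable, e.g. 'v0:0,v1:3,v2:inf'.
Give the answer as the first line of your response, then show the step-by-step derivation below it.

v0:inf,v1:inf,v2:0,v3:33,v4:inf,v5:53,v6:20,v7:16,v8:20

step 1: dist = v0:inf,v1:inf,v2:0,v3:inf,v4:inf,v5:inf,v6:20,v7:16,v8:20
step 2: dist = v0:inf,v1:inf,v2:0,v3:inf,v4:inf,v5:inf,v6:20,v7:16,v8:20
step 3: dist = v0:inf,v1:inf,v2:0,v3:inf,v4:inf,v5:inf,v6:20,v7:16,v8:20
step 4: dist = v0:inf,v1:inf,v2:0,v3:33,v4:inf,v5:inf,v6:20,v7:16,v8:20
step 5: dist = v0:inf,v1:inf,v2:0,v3:33,v4:inf,v5:53,v6:20,v7:16,v8:20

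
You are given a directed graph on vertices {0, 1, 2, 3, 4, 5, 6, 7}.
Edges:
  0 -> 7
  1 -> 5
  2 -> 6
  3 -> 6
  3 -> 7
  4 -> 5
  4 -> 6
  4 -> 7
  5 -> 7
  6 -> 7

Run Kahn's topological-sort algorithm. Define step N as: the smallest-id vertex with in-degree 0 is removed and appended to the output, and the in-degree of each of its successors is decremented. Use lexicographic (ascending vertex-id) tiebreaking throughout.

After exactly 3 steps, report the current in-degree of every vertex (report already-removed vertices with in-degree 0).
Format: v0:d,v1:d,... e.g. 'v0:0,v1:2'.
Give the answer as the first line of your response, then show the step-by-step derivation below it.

v0:0,v1:0,v2:0,v3:0,v4:0,v5:1,v6:2,v7:4

step 1: output 0; order=[0]; indeg=(0,0,0,0,0,2,3,4)
step 2: output 1; order=[0,1]; indeg=(0,0,0,0,0,1,3,4)
step 3: output 2; order=[0,1,2]; indeg=(0,0,0,0,0,1,2,4)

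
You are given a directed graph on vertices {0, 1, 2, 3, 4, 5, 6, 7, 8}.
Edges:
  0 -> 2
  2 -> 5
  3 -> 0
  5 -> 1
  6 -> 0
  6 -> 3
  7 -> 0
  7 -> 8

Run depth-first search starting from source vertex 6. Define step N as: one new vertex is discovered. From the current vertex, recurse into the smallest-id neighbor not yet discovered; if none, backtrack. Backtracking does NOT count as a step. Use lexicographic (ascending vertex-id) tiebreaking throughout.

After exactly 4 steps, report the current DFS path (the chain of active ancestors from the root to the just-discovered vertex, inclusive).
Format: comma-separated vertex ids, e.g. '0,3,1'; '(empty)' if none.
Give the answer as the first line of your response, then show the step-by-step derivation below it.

6,0,2,5

step 1: discover 6; path=6; order=6
step 2: discover 0; path=6>0; order=6,0
step 3: discover 2; path=6>0>2; order=6,0,2
step 4: discover 5; path=6>0>2>5; order=6,0,2,5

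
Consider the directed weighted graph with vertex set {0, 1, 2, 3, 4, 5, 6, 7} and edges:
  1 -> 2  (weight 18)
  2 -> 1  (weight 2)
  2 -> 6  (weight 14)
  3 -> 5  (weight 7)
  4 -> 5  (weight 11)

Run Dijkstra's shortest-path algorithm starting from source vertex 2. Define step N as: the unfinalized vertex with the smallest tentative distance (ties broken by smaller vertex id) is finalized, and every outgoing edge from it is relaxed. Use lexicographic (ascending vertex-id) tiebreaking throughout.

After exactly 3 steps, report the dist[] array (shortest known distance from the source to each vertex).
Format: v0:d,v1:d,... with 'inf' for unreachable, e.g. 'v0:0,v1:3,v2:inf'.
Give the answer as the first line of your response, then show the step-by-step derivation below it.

v0:inf,v1:2,v2:0,v3:inf,v4:inf,v5:inf,v6:14,v7:inf

step 1: dist = v0:inf,v1:2,v2:0,v3:inf,v4:inf,v5:inf,v6:14,v7:inf
step 2: dist = v0:inf,v1:2,v2:0,v3:inf,v4:inf,v5:inf,v6:14,v7:inf
step 3: dist = v0:inf,v1:2,v2:0,v3:inf,v4:inf,v5:inf,v6:14,v7:inf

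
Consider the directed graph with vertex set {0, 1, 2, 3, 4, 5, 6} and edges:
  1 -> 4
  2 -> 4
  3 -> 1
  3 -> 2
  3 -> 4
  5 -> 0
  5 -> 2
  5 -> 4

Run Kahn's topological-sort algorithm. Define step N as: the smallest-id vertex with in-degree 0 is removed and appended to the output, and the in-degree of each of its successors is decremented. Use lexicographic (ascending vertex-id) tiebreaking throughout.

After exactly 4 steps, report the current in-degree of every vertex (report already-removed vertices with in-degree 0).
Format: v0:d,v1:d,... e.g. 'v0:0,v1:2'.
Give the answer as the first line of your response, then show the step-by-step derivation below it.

v0:0,v1:0,v2:0,v3:0,v4:1,v5:0,v6:0

step 1: output 3; order=[3]; indeg=(1,0,1,0,3,0,0)
step 2: output 1; order=[3,1]; indeg=(1,0,1,0,2,0,0)
step 3: output 5; order=[3,1,5]; indeg=(0,0,0,0,1,0,0)
step 4: output 0; order=[3,1,5,0]; indeg=(0,0,0,0,1,0,0)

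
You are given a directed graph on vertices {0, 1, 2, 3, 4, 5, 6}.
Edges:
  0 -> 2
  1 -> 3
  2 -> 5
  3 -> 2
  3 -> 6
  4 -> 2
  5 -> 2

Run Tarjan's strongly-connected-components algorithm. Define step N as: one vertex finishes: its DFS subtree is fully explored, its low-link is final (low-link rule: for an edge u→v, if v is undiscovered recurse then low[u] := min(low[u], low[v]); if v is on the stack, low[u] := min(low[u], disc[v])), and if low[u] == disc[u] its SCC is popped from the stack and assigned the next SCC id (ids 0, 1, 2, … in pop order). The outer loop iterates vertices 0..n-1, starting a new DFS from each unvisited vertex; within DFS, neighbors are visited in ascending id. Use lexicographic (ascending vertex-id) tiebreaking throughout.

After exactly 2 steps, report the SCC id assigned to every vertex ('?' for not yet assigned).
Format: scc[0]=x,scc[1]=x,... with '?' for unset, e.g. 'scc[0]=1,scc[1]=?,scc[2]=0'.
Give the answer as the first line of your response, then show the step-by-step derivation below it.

scc[0]=?,scc[1]=?,scc[2]=0,scc[3]=?,scc[4]=?,scc[5]=0,scc[6]=?

step 1: low=(low[0]=0,low[1]=?,low[2]=1,low[3]=?,low[4]=?,low[5]=1,low[6]=?); scc=(scc[0]=?,scc[1]=?,scc[2]=?,scc[3]=?,scc[4]=?,scc[5]=?,scc[6]=?)
step 2: low=(low[0]=0,low[1]=?,low[2]=1,low[3]=?,low[4]=?,low[5]=1,low[6]=?); scc=(scc[0]=?,scc[1]=?,scc[2]=0,scc[3]=?,scc[4]=?,scc[5]=0,scc[6]=?)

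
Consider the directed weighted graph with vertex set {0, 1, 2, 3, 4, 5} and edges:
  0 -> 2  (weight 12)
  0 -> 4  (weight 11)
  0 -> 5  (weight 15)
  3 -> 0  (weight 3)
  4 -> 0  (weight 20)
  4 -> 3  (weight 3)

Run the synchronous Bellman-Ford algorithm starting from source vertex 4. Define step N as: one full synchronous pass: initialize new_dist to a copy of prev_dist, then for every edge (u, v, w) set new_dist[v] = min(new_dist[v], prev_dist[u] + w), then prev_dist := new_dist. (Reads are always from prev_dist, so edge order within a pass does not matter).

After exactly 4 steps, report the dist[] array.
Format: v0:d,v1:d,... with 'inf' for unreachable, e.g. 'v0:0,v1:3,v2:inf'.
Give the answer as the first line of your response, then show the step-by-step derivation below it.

v0:6,v1:inf,v2:18,v3:3,v4:0,v5:21

step 1: dist = v0:20,v1:inf,v2:inf,v3:3,v4:0,v5:inf
step 2: dist = v0:6,v1:inf,v2:32,v3:3,v4:0,v5:35
step 3: dist = v0:6,v1:inf,v2:18,v3:3,v4:0,v5:21
step 4: dist = v0:6,v1:inf,v2:18,v3:3,v4:0,v5:21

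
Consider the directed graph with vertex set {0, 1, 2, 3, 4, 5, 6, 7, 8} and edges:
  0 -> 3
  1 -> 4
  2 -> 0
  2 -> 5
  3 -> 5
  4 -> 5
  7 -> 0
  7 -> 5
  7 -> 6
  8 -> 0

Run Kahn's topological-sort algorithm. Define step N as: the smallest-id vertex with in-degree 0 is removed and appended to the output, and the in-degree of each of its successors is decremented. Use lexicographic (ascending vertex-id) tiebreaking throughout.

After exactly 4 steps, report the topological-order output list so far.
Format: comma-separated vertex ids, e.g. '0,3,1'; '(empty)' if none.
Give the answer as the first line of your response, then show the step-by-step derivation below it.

1,2,4,7

step 1: output 1; order=[1]; indeg=(3,0,0,1,0,4,1,0,0)
step 2: output 2; order=[1,2]; indeg=(2,0,0,1,0,3,1,0,0)
step 3: output 4; order=[1,2,4]; indeg=(2,0,0,1,0,2,1,0,0)
step 4: output 7; order=[1,2,4,7]; indeg=(1,0,0,1,0,1,0,0,0)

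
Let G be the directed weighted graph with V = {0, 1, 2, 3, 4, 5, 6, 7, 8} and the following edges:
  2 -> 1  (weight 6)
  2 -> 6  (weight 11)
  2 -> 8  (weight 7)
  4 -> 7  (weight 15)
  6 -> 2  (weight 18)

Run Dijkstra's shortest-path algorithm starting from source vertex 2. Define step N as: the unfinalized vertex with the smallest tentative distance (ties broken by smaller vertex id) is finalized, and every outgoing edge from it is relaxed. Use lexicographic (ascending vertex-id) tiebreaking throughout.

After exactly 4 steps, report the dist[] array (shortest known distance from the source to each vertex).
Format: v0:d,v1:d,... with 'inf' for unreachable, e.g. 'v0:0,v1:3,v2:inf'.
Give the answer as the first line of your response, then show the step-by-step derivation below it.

v0:inf,v1:6,v2:0,v3:inf,v4:inf,v5:inf,v6:11,v7:inf,v8:7

step 1: dist = v0:inf,v1:6,v2:0,v3:inf,v4:inf,v5:inf,v6:11,v7:inf,v8:7
step 2: dist = v0:inf,v1:6,v2:0,v3:inf,v4:inf,v5:inf,v6:11,v7:inf,v8:7
step 3: dist = v0:inf,v1:6,v2:0,v3:inf,v4:inf,v5:inf,v6:11,v7:inf,v8:7
step 4: dist = v0:inf,v1:6,v2:0,v3:inf,v4:inf,v5:inf,v6:11,v7:inf,v8:7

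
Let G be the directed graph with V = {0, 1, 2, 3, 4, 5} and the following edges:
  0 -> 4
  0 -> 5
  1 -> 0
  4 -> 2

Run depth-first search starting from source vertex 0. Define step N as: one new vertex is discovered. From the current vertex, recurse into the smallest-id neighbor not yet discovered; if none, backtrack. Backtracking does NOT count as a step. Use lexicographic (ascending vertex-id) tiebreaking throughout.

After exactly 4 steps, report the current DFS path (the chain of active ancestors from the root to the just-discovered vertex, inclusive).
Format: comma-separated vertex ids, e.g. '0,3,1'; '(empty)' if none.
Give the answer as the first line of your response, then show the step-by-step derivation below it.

0,5

step 1: discover 0; path=0; order=0
step 2: discover 4; path=0>4; order=0,4
step 3: discover 2; path=0>4>2; order=0,4,2
step 4: discover 5; path=0>5; order=0,4,2,5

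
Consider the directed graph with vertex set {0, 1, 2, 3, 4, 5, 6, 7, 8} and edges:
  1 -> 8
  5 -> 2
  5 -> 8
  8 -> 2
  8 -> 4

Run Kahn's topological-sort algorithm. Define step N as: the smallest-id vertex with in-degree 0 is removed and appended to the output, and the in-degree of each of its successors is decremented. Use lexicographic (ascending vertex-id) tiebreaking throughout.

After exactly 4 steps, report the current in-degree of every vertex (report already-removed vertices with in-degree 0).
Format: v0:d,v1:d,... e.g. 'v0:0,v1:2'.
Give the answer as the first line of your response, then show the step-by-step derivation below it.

v0:0,v1:0,v2:1,v3:0,v4:1,v5:0,v6:0,v7:0,v8:0

step 1: output 0; order=[0]; indeg=(0,0,2,0,1,0,0,0,2)
step 2: output 1; order=[0,1]; indeg=(0,0,2,0,1,0,0,0,1)
step 3: output 3; order=[0,1,3]; indeg=(0,0,2,0,1,0,0,0,1)
step 4: output 5; order=[0,1,3,5]; indeg=(0,0,1,0,1,0,0,0,0)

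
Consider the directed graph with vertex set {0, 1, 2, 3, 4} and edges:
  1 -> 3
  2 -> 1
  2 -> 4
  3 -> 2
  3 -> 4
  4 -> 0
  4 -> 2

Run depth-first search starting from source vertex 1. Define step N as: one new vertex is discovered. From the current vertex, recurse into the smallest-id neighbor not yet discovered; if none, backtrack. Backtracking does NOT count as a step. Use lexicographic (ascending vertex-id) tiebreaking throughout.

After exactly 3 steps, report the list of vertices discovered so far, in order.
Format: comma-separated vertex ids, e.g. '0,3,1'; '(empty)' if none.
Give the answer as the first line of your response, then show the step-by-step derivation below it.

1,3,2

step 1: discover 1; path=1; order=1
step 2: discover 3; path=1>3; order=1,3
step 3: discover 2; path=1>3>2; order=1,3,2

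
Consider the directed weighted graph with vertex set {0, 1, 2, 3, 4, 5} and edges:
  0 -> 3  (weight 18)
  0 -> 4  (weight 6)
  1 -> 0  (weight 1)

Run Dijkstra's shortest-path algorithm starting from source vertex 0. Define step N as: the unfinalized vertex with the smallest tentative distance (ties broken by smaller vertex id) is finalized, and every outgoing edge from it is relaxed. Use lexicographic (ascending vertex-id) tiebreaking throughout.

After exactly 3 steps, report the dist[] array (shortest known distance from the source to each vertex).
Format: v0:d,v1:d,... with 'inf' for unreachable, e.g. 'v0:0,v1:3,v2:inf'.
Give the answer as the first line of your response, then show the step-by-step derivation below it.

v0:0,v1:inf,v2:inf,v3:18,v4:6,v5:inf

step 1: dist = v0:0,v1:inf,v2:inf,v3:18,v4:6,v5:inf
step 2: dist = v0:0,v1:inf,v2:inf,v3:18,v4:6,v5:inf
step 3: dist = v0:0,v1:inf,v2:inf,v3:18,v4:6,v5:inf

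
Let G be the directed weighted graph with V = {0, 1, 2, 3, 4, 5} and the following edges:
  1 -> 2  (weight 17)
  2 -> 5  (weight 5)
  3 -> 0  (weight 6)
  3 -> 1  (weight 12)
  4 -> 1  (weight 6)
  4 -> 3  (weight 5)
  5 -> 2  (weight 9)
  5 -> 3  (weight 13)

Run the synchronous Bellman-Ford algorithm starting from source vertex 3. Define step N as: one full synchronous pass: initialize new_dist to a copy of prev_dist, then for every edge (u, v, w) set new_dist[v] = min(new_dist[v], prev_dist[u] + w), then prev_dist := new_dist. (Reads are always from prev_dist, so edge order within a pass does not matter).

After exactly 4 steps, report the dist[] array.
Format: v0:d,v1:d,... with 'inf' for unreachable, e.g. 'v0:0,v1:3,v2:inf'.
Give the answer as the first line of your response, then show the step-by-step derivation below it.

v0:6,v1:12,v2:29,v3:0,v4:inf,v5:34

step 1: dist = v0:6,v1:12,v2:inf,v3:0,v4:inf,v5:inf
step 2: dist = v0:6,v1:12,v2:29,v3:0,v4:inf,v5:inf
step 3: dist = v0:6,v1:12,v2:29,v3:0,v4:inf,v5:34
step 4: dist = v0:6,v1:12,v2:29,v3:0,v4:inf,v5:34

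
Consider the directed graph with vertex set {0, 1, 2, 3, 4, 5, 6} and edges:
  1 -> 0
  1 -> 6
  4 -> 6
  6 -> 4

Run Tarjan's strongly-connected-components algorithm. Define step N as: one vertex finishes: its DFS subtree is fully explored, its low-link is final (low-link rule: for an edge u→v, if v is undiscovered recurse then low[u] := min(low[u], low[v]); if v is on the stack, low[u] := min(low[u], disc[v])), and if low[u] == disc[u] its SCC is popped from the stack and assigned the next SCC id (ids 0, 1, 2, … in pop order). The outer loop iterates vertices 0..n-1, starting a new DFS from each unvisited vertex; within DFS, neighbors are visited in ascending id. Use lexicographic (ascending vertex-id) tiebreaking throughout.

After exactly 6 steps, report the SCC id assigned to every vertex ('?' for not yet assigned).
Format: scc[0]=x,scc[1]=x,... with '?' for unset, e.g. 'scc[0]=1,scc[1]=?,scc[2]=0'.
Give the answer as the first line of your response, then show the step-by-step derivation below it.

scc[0]=0,scc[1]=2,scc[2]=3,scc[3]=4,scc[4]=1,scc[5]=?,scc[6]=1

step 1: low=(low[0]=0,low[1]=?,low[2]=?,low[3]=?,low[4]=?,low[5]=?,low[6]=?); scc=(scc[0]=0,scc[1]=?,scc[2]=?,scc[3]=?,scc[4]=?,scc[5]=?,scc[6]=?)
step 2: low=(low[0]=0,low[1]=1,low[2]=?,low[3]=?,low[4]=2,low[5]=?,low[6]=2); scc=(scc[0]=0,scc[1]=?,scc[2]=?,scc[3]=?,scc[4]=?,scc[5]=?,scc[6]=?)
step 3: low=(low[0]=0,low[1]=1,low[2]=?,low[3]=?,low[4]=2,low[5]=?,low[6]=2); scc=(scc[0]=0,scc[1]=?,scc[2]=?,scc[3]=?,scc[4]=1,scc[5]=?,scc[6]=1)
step 4: low=(low[0]=0,low[1]=1,low[2]=?,low[3]=?,low[4]=2,low[5]=?,low[6]=2); scc=(scc[0]=0,scc[1]=2,scc[2]=?,scc[3]=?,scc[4]=1,scc[5]=?,scc[6]=1)
step 5: low=(low[0]=0,low[1]=1,low[2]=4,low[3]=?,low[4]=2,low[5]=?,low[6]=2); scc=(scc[0]=0,scc[1]=2,scc[2]=3,scc[3]=?,scc[4]=1,scc[5]=?,scc[6]=1)
step 6: low=(low[0]=0,low[1]=1,low[2]=4,low[3]=5,low[4]=2,low[5]=?,low[6]=2); scc=(scc[0]=0,scc[1]=2,scc[2]=3,scc[3]=4,scc[4]=1,scc[5]=?,scc[6]=1)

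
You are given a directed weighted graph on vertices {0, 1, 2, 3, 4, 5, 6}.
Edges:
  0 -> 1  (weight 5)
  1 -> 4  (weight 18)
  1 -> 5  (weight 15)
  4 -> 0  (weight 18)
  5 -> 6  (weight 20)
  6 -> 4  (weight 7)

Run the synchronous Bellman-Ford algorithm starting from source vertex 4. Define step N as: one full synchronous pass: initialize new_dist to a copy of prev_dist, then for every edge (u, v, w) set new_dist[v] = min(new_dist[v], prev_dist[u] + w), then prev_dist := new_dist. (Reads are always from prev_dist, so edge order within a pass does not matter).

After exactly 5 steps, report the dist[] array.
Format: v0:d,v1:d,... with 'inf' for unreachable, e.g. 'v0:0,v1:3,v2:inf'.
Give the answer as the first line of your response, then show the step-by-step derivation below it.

v0:18,v1:23,v2:inf,v3:inf,v4:0,v5:38,v6:58

step 1: dist = v0:18,v1:inf,v2:inf,v3:inf,v4:0,v5:inf,v6:inf
step 2: dist = v0:18,v1:23,v2:inf,v3:inf,v4:0,v5:inf,v6:inf
step 3: dist = v0:18,v1:23,v2:inf,v3:inf,v4:0,v5:38,v6:inf
step 4: dist = v0:18,v1:23,v2:inf,v3:inf,v4:0,v5:38,v6:58
step 5: dist = v0:18,v1:23,v2:inf,v3:inf,v4:0,v5:38,v6:58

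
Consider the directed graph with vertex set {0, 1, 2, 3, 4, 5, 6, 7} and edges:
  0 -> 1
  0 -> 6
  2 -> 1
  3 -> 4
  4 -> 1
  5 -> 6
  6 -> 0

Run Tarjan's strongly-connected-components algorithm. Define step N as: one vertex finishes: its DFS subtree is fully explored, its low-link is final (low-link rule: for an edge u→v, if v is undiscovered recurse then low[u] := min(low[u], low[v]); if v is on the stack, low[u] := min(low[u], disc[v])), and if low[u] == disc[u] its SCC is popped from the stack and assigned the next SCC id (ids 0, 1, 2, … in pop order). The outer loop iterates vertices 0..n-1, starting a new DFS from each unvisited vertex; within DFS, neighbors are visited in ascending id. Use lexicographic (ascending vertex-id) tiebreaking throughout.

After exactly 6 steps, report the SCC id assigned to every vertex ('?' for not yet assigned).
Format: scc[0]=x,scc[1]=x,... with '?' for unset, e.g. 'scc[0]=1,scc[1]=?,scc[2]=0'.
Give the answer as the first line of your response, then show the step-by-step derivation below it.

scc[0]=1,scc[1]=0,scc[2]=2,scc[3]=4,scc[4]=3,scc[5]=?,scc[6]=1,scc[7]=?

step 1: low=(low[0]=0,low[1]=1,low[2]=?,low[3]=?,low[4]=?,low[5]=?,low[6]=?,low[7]=?); scc=(scc[0]=?,scc[1]=0,scc[2]=?,scc[3]=?,scc[4]=?,scc[5]=?,scc[6]=?,scc[7]=?)
step 2: low=(low[0]=0,low[1]=1,low[2]=?,low[3]=?,low[4]=?,low[5]=?,low[6]=0,low[7]=?); scc=(scc[0]=?,scc[1]=0,scc[2]=?,scc[3]=?,scc[4]=?,scc[5]=?,scc[6]=?,scc[7]=?)
step 3: low=(low[0]=0,low[1]=1,low[2]=?,low[3]=?,low[4]=?,low[5]=?,low[6]=0,low[7]=?); scc=(scc[0]=1,scc[1]=0,scc[2]=?,scc[3]=?,scc[4]=?,scc[5]=?,scc[6]=1,scc[7]=?)
step 4: low=(low[0]=0,low[1]=1,low[2]=3,low[3]=?,low[4]=?,low[5]=?,low[6]=0,low[7]=?); scc=(scc[0]=1,scc[1]=0,scc[2]=2,scc[3]=?,scc[4]=?,scc[5]=?,scc[6]=1,scc[7]=?)
step 5: low=(low[0]=0,low[1]=1,low[2]=3,low[3]=4,low[4]=5,low[5]=?,low[6]=0,low[7]=?); scc=(scc[0]=1,scc[1]=0,scc[2]=2,scc[3]=?,scc[4]=3,scc[5]=?,scc[6]=1,scc[7]=?)
step 6: low=(low[0]=0,low[1]=1,low[2]=3,low[3]=4,low[4]=5,low[5]=?,low[6]=0,low[7]=?); scc=(scc[0]=1,scc[1]=0,scc[2]=2,scc[3]=4,scc[4]=3,scc[5]=?,scc[6]=1,scc[7]=?)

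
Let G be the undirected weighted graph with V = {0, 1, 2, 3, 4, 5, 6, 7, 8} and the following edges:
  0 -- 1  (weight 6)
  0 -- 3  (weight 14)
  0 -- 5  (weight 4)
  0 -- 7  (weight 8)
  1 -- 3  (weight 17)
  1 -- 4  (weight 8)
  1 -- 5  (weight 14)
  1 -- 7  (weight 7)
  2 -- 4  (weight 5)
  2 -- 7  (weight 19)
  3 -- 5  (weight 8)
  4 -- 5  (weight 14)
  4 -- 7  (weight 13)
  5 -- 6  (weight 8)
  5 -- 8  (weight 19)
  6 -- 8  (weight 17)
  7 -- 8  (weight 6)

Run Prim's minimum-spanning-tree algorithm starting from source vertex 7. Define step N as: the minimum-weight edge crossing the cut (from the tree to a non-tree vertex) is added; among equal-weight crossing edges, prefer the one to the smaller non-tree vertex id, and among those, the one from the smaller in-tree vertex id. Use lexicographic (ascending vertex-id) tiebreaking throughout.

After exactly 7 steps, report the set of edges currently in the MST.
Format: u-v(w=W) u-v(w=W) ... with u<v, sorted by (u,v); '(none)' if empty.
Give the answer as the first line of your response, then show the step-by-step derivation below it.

0-1(w=6) 0-5(w=4) 1-4(w=8) 1-7(w=7) 2-4(w=5) 3-5(w=8) 7-8(w=6)

step 1: add edge 7-8 (w=6); MST = {7-8(w=6)}
step 2: add edge 1-7 (w=7); MST = {1-7(w=7) 7-8(w=6)}
step 3: add edge 0-1 (w=6); MST = {0-1(w=6) 1-7(w=7) 7-8(w=6)}
step 4: add edge 0-5 (w=4); MST = {0-1(w=6) 0-5(w=4) 1-7(w=7) 7-8(w=6)}
step 5: add edge 3-5 (w=8); MST = {0-1(w=6) 0-5(w=4) 1-7(w=7) 3-5(w=8) 7-8(w=6)}
step 6: add edge 1-4 (w=8); MST = {0-1(w=6) 0-5(w=4) 1-4(w=8) 1-7(w=7) 3-5(w=8) 7-8(w=6)}
step 7: add edge 2-4 (w=5); MST = {0-1(w=6) 0-5(w=4) 1-4(w=8) 1-7(w=7) 2-4(w=5) 3-5(w=8) 7-8(w=6)}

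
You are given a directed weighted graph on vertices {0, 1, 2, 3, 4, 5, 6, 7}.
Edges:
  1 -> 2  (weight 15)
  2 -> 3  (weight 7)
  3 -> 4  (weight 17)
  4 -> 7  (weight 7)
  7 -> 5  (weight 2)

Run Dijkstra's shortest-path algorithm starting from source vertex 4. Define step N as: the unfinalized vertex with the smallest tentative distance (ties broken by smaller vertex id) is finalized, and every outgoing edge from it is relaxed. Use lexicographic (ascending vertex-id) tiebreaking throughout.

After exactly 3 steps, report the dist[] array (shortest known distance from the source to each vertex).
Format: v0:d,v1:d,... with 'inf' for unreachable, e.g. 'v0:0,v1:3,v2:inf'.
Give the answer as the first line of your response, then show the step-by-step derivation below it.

v0:inf,v1:inf,v2:inf,v3:inf,v4:0,v5:9,v6:inf,v7:7

step 1: dist = v0:inf,v1:inf,v2:inf,v3:inf,v4:0,v5:inf,v6:inf,v7:7
step 2: dist = v0:inf,v1:inf,v2:inf,v3:inf,v4:0,v5:9,v6:inf,v7:7
step 3: dist = v0:inf,v1:inf,v2:inf,v3:inf,v4:0,v5:9,v6:inf,v7:7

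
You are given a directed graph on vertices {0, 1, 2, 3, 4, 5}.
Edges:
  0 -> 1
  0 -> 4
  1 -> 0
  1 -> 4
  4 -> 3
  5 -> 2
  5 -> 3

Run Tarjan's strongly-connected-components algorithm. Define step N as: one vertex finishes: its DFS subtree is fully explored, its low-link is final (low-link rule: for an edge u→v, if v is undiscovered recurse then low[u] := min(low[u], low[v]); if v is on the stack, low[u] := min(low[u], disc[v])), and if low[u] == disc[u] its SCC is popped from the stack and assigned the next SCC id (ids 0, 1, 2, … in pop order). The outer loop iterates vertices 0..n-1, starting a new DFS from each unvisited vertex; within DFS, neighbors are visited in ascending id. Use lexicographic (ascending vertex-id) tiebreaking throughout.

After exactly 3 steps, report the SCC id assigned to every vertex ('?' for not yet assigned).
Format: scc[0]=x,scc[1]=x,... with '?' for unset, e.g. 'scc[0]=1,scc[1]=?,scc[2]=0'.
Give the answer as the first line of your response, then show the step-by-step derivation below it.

scc[0]=?,scc[1]=?,scc[2]=?,scc[3]=0,scc[4]=1,scc[5]=?

step 1: low=(low[0]=0,low[1]=0,low[2]=?,low[3]=3,low[4]=2,low[5]=?); scc=(scc[0]=?,scc[1]=?,scc[2]=?,scc[3]=0,scc[4]=?,scc[5]=?)
step 2: low=(low[0]=0,low[1]=0,low[2]=?,low[3]=3,low[4]=2,low[5]=?); scc=(scc[0]=?,scc[1]=?,scc[2]=?,scc[3]=0,scc[4]=1,scc[5]=?)
step 3: low=(low[0]=0,low[1]=0,low[2]=?,low[3]=3,low[4]=2,low[5]=?); scc=(scc[0]=?,scc[1]=?,scc[2]=?,scc[3]=0,scc[4]=1,scc[5]=?)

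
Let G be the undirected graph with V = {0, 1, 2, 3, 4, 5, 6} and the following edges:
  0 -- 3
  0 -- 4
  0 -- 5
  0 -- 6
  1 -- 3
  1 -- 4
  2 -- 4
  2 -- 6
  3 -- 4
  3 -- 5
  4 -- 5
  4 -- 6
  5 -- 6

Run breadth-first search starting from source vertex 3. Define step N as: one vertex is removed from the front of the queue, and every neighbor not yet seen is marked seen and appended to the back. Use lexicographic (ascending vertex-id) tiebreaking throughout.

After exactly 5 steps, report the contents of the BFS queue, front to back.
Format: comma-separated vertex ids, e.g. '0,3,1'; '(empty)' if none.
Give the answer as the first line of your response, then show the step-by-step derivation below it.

6,2

step 1: dequeue 3; queue=[0,1,4,5]; order=3
step 2: dequeue 0; queue=[1,4,5,6]; order=3,0
step 3: dequeue 1; queue=[4,5,6]; order=3,0,1
step 4: dequeue 4; queue=[5,6,2]; order=3,0,1,4
step 5: dequeue 5; queue=[6,2]; order=3,0,1,4,5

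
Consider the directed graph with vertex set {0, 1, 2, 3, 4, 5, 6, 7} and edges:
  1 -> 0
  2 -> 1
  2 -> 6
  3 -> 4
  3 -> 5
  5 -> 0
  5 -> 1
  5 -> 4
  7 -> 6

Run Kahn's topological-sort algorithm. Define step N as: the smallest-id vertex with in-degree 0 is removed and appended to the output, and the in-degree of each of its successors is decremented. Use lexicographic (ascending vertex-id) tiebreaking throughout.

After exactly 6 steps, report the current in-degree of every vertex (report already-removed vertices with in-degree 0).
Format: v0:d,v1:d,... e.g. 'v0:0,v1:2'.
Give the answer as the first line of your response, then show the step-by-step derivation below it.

v0:0,v1:0,v2:0,v3:0,v4:0,v5:0,v6:1,v7:0

step 1: output 2; order=[2]; indeg=(2,1,0,0,2,1,1,0)
step 2: output 3; order=[2,3]; indeg=(2,1,0,0,1,0,1,0)
step 3: output 5; order=[2,3,5]; indeg=(1,0,0,0,0,0,1,0)
step 4: output 1; order=[2,3,5,1]; indeg=(0,0,0,0,0,0,1,0)
step 5: output 0; order=[2,3,5,1,0]; indeg=(0,0,0,0,0,0,1,0)
step 6: output 4; order=[2,3,5,1,0,4]; indeg=(0,0,0,0,0,0,1,0)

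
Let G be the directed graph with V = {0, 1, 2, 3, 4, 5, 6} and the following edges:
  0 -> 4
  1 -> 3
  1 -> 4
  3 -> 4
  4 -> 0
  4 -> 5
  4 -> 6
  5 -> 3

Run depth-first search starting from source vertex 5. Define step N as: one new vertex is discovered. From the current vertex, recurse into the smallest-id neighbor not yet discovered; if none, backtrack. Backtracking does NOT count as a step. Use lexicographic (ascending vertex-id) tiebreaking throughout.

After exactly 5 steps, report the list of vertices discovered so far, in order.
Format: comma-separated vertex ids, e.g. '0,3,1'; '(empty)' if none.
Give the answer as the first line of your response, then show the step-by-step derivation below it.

5,3,4,0,6

step 1: discover 5; path=5; order=5
step 2: discover 3; path=5>3; order=5,3
step 3: discover 4; path=5>3>4; order=5,3,4
step 4: discover 0; path=5>3>4>0; order=5,3,4,0
step 5: discover 6; path=5>3>4>6; order=5,3,4,0,6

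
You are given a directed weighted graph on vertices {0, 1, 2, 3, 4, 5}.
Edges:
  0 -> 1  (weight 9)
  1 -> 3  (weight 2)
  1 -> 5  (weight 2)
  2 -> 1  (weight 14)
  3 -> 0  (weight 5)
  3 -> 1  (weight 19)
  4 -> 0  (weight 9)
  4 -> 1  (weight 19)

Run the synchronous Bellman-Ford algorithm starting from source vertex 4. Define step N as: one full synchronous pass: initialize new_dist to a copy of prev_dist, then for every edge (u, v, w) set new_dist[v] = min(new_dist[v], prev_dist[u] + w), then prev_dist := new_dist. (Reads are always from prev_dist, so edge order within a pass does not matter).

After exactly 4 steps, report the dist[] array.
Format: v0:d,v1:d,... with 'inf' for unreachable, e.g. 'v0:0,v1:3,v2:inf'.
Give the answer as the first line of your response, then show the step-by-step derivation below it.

v0:9,v1:18,v2:inf,v3:20,v4:0,v5:20

step 1: dist = v0:9,v1:19,v2:inf,v3:inf,v4:0,v5:inf
step 2: dist = v0:9,v1:18,v2:inf,v3:21,v4:0,v5:21
step 3: dist = v0:9,v1:18,v2:inf,v3:20,v4:0,v5:20
step 4: dist = v0:9,v1:18,v2:inf,v3:20,v4:0,v5:20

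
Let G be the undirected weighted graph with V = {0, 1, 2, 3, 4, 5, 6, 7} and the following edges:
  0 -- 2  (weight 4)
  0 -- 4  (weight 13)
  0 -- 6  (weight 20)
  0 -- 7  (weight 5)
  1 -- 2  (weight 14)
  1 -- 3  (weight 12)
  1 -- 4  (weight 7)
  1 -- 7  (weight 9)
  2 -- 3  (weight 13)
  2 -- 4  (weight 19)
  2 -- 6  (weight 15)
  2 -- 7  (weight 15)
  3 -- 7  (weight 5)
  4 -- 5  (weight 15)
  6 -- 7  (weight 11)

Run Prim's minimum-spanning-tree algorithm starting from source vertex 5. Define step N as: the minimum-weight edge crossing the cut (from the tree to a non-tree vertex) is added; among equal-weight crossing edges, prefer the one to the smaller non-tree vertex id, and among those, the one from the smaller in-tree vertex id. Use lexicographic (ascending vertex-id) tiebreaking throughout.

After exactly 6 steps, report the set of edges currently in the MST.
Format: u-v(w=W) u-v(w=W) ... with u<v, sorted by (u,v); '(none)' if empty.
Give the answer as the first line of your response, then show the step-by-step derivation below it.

0-2(w=4) 0-7(w=5) 1-4(w=7) 1-7(w=9) 3-7(w=5) 4-5(w=15)

step 1: add edge 4-5 (w=15); MST = {4-5(w=15)}
step 2: add edge 1-4 (w=7); MST = {1-4(w=7) 4-5(w=15)}
step 3: add edge 1-7 (w=9); MST = {1-4(w=7) 1-7(w=9) 4-5(w=15)}
step 4: add edge 0-7 (w=5); MST = {0-7(w=5) 1-4(w=7) 1-7(w=9) 4-5(w=15)}
step 5: add edge 0-2 (w=4); MST = {0-2(w=4) 0-7(w=5) 1-4(w=7) 1-7(w=9) 4-5(w=15)}
step 6: add edge 3-7 (w=5); MST = {0-2(w=4) 0-7(w=5) 1-4(w=7) 1-7(w=9) 3-7(w=5) 4-5(w=15)}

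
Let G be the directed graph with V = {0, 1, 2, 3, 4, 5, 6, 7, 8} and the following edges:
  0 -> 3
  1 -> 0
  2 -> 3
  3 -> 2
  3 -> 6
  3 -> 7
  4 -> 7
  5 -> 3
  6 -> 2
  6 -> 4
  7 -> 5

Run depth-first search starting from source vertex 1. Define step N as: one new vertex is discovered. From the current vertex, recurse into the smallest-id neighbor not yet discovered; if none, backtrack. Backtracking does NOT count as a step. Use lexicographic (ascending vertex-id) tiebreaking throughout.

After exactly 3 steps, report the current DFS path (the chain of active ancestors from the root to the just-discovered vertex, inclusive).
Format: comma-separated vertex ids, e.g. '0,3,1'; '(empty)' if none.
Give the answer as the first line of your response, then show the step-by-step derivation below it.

1,0,3

step 1: discover 1; path=1; order=1
step 2: discover 0; path=1>0; order=1,0
step 3: discover 3; path=1>0>3; order=1,0,3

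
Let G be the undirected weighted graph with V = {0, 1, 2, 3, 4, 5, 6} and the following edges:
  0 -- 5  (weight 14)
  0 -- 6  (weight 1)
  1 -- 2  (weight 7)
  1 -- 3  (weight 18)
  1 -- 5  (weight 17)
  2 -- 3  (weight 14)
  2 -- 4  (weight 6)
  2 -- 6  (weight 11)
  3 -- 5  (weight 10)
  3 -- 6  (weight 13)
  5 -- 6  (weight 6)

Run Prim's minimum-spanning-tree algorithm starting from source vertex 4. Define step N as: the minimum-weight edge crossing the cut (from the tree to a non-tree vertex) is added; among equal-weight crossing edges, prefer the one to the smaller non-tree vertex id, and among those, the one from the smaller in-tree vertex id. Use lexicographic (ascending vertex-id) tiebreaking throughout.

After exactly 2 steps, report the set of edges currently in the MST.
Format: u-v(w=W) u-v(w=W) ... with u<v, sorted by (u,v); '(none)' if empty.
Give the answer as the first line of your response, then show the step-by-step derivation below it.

1-2(w=7) 2-4(w=6)

step 1: add edge 2-4 (w=6); MST = {2-4(w=6)}
step 2: add edge 1-2 (w=7); MST = {1-2(w=7) 2-4(w=6)}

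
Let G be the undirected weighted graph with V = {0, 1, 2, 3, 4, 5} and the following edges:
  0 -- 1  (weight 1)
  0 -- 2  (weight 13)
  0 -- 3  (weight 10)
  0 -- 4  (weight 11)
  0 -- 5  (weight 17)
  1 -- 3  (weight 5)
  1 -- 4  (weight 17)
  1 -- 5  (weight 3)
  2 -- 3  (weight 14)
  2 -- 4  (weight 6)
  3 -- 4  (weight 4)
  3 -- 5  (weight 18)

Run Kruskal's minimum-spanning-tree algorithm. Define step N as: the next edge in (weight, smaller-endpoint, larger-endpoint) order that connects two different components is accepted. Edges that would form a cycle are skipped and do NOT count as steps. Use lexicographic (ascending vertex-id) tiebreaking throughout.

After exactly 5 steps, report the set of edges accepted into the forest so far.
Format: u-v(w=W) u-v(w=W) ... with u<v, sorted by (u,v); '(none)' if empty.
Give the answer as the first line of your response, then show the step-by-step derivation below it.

0-1(w=1) 1-3(w=5) 1-5(w=3) 2-4(w=6) 3-4(w=4)

step 1: add edge 0-1 (w=1); MST = {0-1(w=1)}
step 2: add edge 1-5 (w=3); MST = {0-1(w=1) 1-5(w=3)}
step 3: add edge 3-4 (w=4); MST = {0-1(w=1) 1-5(w=3) 3-4(w=4)}
step 4: add edge 1-3 (w=5); MST = {0-1(w=1) 1-3(w=5) 1-5(w=3) 3-4(w=4)}
step 5: add edge 2-4 (w=6); MST = {0-1(w=1) 1-3(w=5) 1-5(w=3) 2-4(w=6) 3-4(w=4)}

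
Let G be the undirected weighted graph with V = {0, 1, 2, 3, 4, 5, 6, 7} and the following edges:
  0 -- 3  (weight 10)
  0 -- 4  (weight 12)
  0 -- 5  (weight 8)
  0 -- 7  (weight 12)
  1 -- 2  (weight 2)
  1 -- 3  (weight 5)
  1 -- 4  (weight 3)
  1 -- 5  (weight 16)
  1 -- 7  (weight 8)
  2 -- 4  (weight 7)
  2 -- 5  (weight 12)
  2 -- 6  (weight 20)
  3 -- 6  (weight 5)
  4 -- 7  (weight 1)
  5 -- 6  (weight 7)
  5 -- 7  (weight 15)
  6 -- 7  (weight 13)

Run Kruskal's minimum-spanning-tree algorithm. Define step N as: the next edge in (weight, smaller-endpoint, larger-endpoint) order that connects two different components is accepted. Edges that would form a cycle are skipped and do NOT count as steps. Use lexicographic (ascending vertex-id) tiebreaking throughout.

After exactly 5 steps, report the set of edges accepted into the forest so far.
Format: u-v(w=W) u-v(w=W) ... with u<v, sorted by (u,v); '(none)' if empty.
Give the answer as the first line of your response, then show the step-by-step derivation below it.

1-2(w=2) 1-3(w=5) 1-4(w=3) 3-6(w=5) 4-7(w=1)

step 1: add edge 4-7 (w=1); MST = {4-7(w=1)}
step 2: add edge 1-2 (w=2); MST = {1-2(w=2) 4-7(w=1)}
step 3: add edge 1-4 (w=3); MST = {1-2(w=2) 1-4(w=3) 4-7(w=1)}
step 4: add edge 1-3 (w=5); MST = {1-2(w=2) 1-3(w=5) 1-4(w=3) 4-7(w=1)}
step 5: add edge 3-6 (w=5); MST = {1-2(w=2) 1-3(w=5) 1-4(w=3) 3-6(w=5) 4-7(w=1)}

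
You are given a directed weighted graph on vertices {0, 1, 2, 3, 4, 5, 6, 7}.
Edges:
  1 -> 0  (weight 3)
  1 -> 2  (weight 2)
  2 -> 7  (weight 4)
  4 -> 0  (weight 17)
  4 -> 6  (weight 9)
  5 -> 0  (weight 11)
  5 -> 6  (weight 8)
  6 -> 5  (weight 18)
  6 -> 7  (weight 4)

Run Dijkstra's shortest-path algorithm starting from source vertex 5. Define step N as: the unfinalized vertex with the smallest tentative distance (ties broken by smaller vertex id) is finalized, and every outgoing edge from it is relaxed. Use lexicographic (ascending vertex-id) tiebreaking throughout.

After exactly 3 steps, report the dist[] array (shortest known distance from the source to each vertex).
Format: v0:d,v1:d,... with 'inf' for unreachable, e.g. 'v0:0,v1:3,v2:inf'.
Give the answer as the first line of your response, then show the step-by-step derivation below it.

v0:11,v1:inf,v2:inf,v3:inf,v4:inf,v5:0,v6:8,v7:12

step 1: dist = v0:11,v1:inf,v2:inf,v3:inf,v4:inf,v5:0,v6:8,v7:inf
step 2: dist = v0:11,v1:inf,v2:inf,v3:inf,v4:inf,v5:0,v6:8,v7:12
step 3: dist = v0:11,v1:inf,v2:inf,v3:inf,v4:inf,v5:0,v6:8,v7:12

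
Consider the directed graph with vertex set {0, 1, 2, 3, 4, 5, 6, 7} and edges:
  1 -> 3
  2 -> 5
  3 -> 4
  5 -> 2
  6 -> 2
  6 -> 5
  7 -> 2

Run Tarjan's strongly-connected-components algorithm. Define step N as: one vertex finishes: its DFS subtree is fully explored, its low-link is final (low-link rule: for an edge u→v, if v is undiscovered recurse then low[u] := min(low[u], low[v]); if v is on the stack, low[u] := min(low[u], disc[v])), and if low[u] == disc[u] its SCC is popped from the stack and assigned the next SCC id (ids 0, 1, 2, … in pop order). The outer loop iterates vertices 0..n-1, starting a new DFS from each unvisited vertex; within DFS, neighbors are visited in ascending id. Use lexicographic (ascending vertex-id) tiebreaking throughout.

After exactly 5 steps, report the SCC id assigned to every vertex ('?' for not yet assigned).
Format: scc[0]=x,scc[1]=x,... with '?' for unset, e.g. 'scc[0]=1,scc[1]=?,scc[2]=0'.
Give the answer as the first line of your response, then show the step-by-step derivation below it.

scc[0]=0,scc[1]=3,scc[2]=?,scc[3]=2,scc[4]=1,scc[5]=?,scc[6]=?,scc[7]=?

step 1: low=(low[0]=0,low[1]=?,low[2]=?,low[3]=?,low[4]=?,low[5]=?,low[6]=?,low[7]=?); scc=(scc[0]=0,scc[1]=?,scc[2]=?,scc[3]=?,scc[4]=?,scc[5]=?,scc[6]=?,scc[7]=?)
step 2: low=(low[0]=0,low[1]=1,low[2]=?,low[3]=2,low[4]=3,low[5]=?,low[6]=?,low[7]=?); scc=(scc[0]=0,scc[1]=?,scc[2]=?,scc[3]=?,scc[4]=1,scc[5]=?,scc[6]=?,scc[7]=?)
step 3: low=(low[0]=0,low[1]=1,low[2]=?,low[3]=2,low[4]=3,low[5]=?,low[6]=?,low[7]=?); scc=(scc[0]=0,scc[1]=?,scc[2]=?,scc[3]=2,scc[4]=1,scc[5]=?,scc[6]=?,scc[7]=?)
step 4: low=(low[0]=0,low[1]=1,low[2]=?,low[3]=2,low[4]=3,low[5]=?,low[6]=?,low[7]=?); scc=(scc[0]=0,scc[1]=3,scc[2]=?,scc[3]=2,scc[4]=1,scc[5]=?,scc[6]=?,scc[7]=?)
step 5: low=(low[0]=0,low[1]=1,low[2]=4,low[3]=2,low[4]=3,low[5]=4,low[6]=?,low[7]=?); scc=(scc[0]=0,scc[1]=3,scc[2]=?,scc[3]=2,scc[4]=1,scc[5]=?,scc[6]=?,scc[7]=?)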